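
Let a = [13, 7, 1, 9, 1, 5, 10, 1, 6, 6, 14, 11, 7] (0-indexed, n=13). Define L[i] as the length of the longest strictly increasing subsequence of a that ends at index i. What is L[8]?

   i    0    1    2    3    4    5    6    7    8    9   10   11   12
a[i]   13    7    1    9    1    5   10    1    6    6   14   11    7
L[i]    1    1    1    2    1    2    3    1    3    3    4    4    4

3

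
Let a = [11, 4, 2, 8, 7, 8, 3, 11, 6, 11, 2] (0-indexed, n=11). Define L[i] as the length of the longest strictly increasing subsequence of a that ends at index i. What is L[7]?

4

   i    0    1    2    3    4    5    6    7    8    9   10
a[i]   11    4    2    8    7    8    3   11    6   11    2
L[i]    1    1    1    2    2    3    2    4    3    4    1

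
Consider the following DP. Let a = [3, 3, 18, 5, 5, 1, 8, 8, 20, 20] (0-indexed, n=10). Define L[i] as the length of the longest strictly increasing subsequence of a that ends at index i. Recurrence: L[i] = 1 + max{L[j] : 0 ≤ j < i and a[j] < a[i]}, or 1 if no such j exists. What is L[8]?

   i    0    1    2    3    4    5    6    7    8    9
a[i]    3    3   18    5    5    1    8    8   20   20
L[i]    1    1    2    2    2    1    3    3    4    4

4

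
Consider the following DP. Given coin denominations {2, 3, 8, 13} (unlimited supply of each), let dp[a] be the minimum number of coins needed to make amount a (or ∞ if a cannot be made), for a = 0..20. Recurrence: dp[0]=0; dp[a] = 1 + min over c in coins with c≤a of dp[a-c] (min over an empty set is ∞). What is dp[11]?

 a  0  1  2  3  4  5  6  7  8  9 10 11 12 13 14 15 16 17 18 19 20
dp  0  -  1  1  2  2  2  3  1  3  2  2  3  1  3  2  2  3  3  3  4
(- denotes ∞ / unreachable)

2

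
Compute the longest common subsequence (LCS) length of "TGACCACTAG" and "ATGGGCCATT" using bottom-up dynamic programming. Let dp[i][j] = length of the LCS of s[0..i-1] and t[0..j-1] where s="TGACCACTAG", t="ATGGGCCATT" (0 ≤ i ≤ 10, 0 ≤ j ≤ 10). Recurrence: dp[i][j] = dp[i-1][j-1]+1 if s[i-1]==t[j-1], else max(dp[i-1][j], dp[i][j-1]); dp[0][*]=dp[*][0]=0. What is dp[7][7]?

   ''  A  T  G  G  G  C  C  A  T  T
''  0  0  0  0  0  0  0  0  0  0  0
 T  0  0  1  1  1  1  1  1  1  1  1
 G  0  0  1  2  2  2  2  2  2  2  2
 A  0  1  1  2  2  2  2  2  3  3  3
 C  0  1  1  2  2  2  3  3  3  3  3
 C  0  1  1  2  2  2  3  4  4  4  4
 A  0  1  1  2  2  2  3  4  5  5  5
 C  0  1  1  2  2  2  3  4  5  5  5
 T  0  1  2  2  2  2  3  4  5  6  6
 A  0  1  2  2  2  2  3  4  5  6  6
 G  0  1  2  3  3  3  3  4  5  6  6

4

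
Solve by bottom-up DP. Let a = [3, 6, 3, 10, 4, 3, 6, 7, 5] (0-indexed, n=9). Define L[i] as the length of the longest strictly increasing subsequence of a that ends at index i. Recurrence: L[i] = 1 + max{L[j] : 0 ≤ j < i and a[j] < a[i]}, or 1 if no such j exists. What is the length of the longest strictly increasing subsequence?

4

   i    0    1    2    3    4    5    6    7    8
a[i]    3    6    3   10    4    3    6    7    5
L[i]    1    2    1    3    2    1    3    4    3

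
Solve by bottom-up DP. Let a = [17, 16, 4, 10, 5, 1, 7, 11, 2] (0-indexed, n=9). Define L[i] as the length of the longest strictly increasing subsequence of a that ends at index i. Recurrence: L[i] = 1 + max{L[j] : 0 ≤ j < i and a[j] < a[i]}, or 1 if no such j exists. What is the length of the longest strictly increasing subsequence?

4

   i    0    1    2    3    4    5    6    7    8
a[i]   17   16    4   10    5    1    7   11    2
L[i]    1    1    1    2    2    1    3    4    2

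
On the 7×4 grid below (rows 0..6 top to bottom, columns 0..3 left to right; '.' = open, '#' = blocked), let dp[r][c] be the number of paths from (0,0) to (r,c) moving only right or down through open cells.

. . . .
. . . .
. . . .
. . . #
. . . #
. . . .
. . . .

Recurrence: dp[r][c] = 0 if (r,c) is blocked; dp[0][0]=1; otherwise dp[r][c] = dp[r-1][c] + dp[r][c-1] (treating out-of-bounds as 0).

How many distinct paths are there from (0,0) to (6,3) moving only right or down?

49

r\c   0   1   2   3
  0   1   1   1   1
  1   1   2   3   4
  2   1   3   6  10
  3   1   4  10   0
  4   1   5  15   0
  5   1   6  21  21
  6   1   7  28  49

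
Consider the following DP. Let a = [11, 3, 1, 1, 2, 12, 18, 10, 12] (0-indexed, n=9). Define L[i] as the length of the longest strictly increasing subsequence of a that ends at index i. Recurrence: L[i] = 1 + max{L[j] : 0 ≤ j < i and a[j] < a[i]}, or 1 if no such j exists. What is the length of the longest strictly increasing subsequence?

   i    0    1    2    3    4    5    6    7    8
a[i]   11    3    1    1    2   12   18   10   12
L[i]    1    1    1    1    2    3    4    3    4

4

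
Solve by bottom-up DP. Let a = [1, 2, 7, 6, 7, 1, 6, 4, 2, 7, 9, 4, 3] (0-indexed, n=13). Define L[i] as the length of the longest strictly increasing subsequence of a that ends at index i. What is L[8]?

   i    0    1    2    3    4    5    6    7    8    9   10   11   12
a[i]    1    2    7    6    7    1    6    4    2    7    9    4    3
L[i]    1    2    3    3    4    1    3    3    2    4    5    3    3

2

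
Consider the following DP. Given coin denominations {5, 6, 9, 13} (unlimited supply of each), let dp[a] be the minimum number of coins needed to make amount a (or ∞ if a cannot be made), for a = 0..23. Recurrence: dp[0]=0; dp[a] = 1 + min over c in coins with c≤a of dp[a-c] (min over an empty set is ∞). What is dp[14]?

 a  0  1  2  3  4  5  6  7  8  9 10 11 12 13 14 15 16 17 18 19 20 21 22 23
dp  0  -  -  -  -  1  1  -  -  1  2  2  2  1  2  2  3  3  2  2  3  3  2  3
(- denotes ∞ / unreachable)

2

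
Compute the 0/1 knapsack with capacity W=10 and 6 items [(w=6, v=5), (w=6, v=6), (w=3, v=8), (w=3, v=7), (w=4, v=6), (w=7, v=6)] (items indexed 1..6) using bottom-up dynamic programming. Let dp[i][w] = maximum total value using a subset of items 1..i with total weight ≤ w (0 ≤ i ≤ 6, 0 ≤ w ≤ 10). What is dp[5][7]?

i\w   0   1   2   3   4   5   6   7   8   9  10
  0   0   0   0   0   0   0   0   0   0   0   0
  1   0   0   0   0   0   0   5   5   5   5   5
  2   0   0   0   0   0   0   6   6   6   6   6
  3   0   0   0   8   8   8   8   8   8  14  14
  4   0   0   0   8   8   8  15  15  15  15  15
  5   0   0   0   8   8   8  15  15  15  15  21
  6   0   0   0   8   8   8  15  15  15  15  21

15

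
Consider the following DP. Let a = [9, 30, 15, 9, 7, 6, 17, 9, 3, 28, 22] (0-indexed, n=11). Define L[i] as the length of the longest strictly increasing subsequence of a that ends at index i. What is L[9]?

4

   i    0    1    2    3    4    5    6    7    8    9   10
a[i]    9   30   15    9    7    6   17    9    3   28   22
L[i]    1    2    2    1    1    1    3    2    1    4    4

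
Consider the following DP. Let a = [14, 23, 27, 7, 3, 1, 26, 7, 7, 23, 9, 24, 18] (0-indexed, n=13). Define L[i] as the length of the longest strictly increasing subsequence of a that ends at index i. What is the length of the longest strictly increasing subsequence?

   i    0    1    2    3    4    5    6    7    8    9   10   11   12
a[i]   14   23   27    7    3    1   26    7    7   23    9   24   18
L[i]    1    2    3    1    1    1    3    2    2    3    3    4    4

4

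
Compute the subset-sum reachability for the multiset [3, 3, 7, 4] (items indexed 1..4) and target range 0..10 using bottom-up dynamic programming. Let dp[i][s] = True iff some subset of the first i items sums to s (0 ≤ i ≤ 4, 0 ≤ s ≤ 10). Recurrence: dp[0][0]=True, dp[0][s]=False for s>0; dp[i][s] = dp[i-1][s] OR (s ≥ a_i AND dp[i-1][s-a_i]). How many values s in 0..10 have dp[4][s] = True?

i\s   0   1   2   3   4   5   6   7   8   9  10
  0   T   F   F   F   F   F   F   F   F   F   F
  1   T   F   F   T   F   F   F   F   F   F   F
  2   T   F   F   T   F   F   T   F   F   F   F
  3   T   F   F   T   F   F   T   T   F   F   T
  4   T   F   F   T   T   F   T   T   F   F   T

6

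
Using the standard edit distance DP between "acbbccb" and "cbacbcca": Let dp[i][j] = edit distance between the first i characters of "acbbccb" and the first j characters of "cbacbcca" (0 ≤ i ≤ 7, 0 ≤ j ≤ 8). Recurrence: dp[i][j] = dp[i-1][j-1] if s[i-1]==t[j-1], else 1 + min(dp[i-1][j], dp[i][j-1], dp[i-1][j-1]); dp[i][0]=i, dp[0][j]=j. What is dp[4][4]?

3

   ''  c  b  a  c  b  c  c  a
''  0  1  2  3  4  5  6  7  8
 a  1  1  2  2  3  4  5  6  7
 c  2  1  2  3  2  3  4  5  6
 b  3  2  1  2  3  2  3  4  5
 b  4  3  2  2  3  3  3  4  5
 c  5  4  3  3  2  3  3  3  4
 c  6  5  4  4  3  3  3  3  4
 b  7  6  5  5  4  3  4  4  4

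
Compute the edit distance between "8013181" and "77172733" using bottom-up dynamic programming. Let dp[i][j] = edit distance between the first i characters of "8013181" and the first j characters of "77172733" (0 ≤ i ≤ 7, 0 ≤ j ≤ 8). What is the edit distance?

   ''  7  7  1  7  2  7  3  3
''  0  1  2  3  4  5  6  7  8
 8  1  1  2  3  4  5  6  7  8
 0  2  2  2  3  4  5  6  7  8
 1  3  3  3  2  3  4  5  6  7
 3  4  4  4  3  3  4  5  5  6
 1  5  5  5  4  4  4  5  6  6
 8  6  6  6  5  5  5  5  6  7
 1  7  7  7  6  6  6  6  6  7

7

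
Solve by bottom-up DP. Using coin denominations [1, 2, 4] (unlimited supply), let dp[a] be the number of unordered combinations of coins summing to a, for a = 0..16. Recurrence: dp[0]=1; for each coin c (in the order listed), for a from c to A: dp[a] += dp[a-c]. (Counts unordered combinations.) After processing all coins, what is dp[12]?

16

after  coin     0     1     2     3     4     5     6     7     8     9    10    11    12    13    14    15    16
          1     1     1     1     1     1     1     1     1     1     1     1     1     1     1     1     1     1
          2     1     1     2     2     3     3     4     4     5     5     6     6     7     7     8     8     9
          4     1     1     2     2     4     4     6     6     9     9    12    12    16    16    20    20    25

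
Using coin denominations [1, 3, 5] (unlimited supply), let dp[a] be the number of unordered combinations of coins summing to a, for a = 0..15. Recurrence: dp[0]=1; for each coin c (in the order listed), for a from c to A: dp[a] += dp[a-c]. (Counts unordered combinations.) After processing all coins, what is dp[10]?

7

after  coin     0     1     2     3     4     5     6     7     8     9    10    11    12    13    14    15
          1     1     1     1     1     1     1     1     1     1     1     1     1     1     1     1     1
          3     1     1     1     2     2     2     3     3     3     4     4     4     5     5     5     6
          5     1     1     1     2     2     3     4     4     5     6     7     8     9    10    11    13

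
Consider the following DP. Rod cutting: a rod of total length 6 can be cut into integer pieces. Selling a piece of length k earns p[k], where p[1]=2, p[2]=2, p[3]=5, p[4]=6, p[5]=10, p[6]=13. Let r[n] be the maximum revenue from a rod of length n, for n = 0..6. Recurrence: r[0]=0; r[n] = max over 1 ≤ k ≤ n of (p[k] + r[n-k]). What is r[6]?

   n    0    1    2    3    4    5    6
r[n]    0    2    4    6    8   10   13

13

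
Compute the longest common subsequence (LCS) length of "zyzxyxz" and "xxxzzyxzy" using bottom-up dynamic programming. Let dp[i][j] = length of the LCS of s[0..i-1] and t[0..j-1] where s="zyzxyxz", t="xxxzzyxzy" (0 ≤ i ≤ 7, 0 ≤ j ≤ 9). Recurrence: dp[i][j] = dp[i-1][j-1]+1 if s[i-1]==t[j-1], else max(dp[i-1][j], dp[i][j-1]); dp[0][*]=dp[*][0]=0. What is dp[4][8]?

   ''  x  x  x  z  z  y  x  z  y
''  0  0  0  0  0  0  0  0  0  0
 z  0  0  0  0  1  1  1  1  1  1
 y  0  0  0  0  1  1  2  2  2  2
 z  0  0  0  0  1  2  2  2  3  3
 x  0  1  1  1  1  2  2  3  3  3
 y  0  1  1  1  1  2  3  3  3  4
 x  0  1  2  2  2  2  3  4  4  4
 z  0  1  2  2  3  3  3  4  5  5

3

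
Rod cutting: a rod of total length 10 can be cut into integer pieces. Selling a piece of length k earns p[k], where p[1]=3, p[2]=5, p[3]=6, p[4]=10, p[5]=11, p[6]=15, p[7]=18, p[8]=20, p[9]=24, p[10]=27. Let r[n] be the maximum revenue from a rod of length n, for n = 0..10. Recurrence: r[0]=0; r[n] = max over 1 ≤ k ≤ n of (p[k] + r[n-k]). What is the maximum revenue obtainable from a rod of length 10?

   n    0    1    2    3    4    5    6    7    8    9   10
r[n]    0    3    6    9   12   15   18   21   24   27   30

30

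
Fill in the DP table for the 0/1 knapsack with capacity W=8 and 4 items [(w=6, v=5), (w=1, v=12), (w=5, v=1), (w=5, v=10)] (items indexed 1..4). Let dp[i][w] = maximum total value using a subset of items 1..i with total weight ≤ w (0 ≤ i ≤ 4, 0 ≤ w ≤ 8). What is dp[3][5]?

i\w   0   1   2   3   4   5   6   7   8
  0   0   0   0   0   0   0   0   0   0
  1   0   0   0   0   0   0   5   5   5
  2   0  12  12  12  12  12  12  17  17
  3   0  12  12  12  12  12  13  17  17
  4   0  12  12  12  12  12  22  22  22

12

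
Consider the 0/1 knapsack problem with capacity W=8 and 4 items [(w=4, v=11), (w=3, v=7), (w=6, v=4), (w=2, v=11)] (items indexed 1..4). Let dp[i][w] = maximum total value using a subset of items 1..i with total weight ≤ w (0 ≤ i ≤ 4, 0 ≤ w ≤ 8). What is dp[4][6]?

i\w   0   1   2   3   4   5   6   7   8
  0   0   0   0   0   0   0   0   0   0
  1   0   0   0   0  11  11  11  11  11
  2   0   0   0   7  11  11  11  18  18
  3   0   0   0   7  11  11  11  18  18
  4   0   0  11  11  11  18  22  22  22

22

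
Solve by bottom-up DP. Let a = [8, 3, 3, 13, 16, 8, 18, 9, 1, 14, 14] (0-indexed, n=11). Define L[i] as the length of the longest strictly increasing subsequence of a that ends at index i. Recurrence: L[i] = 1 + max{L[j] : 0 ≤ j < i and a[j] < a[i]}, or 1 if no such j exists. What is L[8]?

1

   i    0    1    2    3    4    5    6    7    8    9   10
a[i]    8    3    3   13   16    8   18    9    1   14   14
L[i]    1    1    1    2    3    2    4    3    1    4    4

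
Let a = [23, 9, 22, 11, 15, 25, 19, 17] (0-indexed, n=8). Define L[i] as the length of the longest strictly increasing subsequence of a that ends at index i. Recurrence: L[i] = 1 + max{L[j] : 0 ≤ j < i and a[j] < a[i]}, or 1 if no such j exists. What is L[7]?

   i    0    1    2    3    4    5    6    7
a[i]   23    9   22   11   15   25   19   17
L[i]    1    1    2    2    3    4    4    4

4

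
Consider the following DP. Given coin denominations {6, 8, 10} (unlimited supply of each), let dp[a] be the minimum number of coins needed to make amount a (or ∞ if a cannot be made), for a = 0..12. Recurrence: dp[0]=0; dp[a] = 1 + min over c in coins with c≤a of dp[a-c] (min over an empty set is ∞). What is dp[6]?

1

 a  0  1  2  3  4  5  6  7  8  9 10 11 12
dp  0  -  -  -  -  -  1  -  1  -  1  -  2
(- denotes ∞ / unreachable)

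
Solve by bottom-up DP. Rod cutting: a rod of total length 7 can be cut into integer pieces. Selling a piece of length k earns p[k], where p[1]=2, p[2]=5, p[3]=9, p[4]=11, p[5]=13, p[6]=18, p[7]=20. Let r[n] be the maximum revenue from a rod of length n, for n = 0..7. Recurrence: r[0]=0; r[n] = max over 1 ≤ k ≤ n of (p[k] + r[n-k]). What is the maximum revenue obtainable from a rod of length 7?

   n    0    1    2    3    4    5    6    7
r[n]    0    2    5    9   11   14   18   20

20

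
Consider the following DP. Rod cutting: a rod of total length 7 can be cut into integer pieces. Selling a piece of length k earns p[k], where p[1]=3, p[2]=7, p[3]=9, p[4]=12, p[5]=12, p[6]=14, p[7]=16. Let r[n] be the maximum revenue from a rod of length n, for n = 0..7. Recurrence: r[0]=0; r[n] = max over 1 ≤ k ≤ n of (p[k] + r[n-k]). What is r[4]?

   n    0    1    2    3    4    5    6    7
r[n]    0    3    7   10   14   17   21   24

14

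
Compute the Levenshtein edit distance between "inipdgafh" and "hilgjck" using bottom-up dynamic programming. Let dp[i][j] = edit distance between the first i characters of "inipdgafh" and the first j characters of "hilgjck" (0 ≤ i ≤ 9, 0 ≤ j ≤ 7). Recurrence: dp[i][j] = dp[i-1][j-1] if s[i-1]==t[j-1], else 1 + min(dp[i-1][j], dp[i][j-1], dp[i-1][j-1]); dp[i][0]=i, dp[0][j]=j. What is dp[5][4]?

   ''  h  i  l  g  j  c  k
''  0  1  2  3  4  5  6  7
 i  1  1  1  2  3  4  5  6
 n  2  2  2  2  3  4  5  6
 i  3  3  2  3  3  4  5  6
 p  4  4  3  3  4  4  5  6
 d  5  5  4  4  4  5  5  6
 g  6  6  5  5  4  5  6  6
 a  7  7  6  6  5  5  6  7
 f  8  8  7  7  6  6  6  7
 h  9  8  8  8  7  7  7  7

4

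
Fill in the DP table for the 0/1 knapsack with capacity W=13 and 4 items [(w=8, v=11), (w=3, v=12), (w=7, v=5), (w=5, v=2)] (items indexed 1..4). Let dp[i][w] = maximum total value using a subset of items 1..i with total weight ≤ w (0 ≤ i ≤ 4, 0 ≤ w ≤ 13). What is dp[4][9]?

14

i\w   0   1   2   3   4   5   6   7   8   9  10  11  12  13
  0   0   0   0   0   0   0   0   0   0   0   0   0   0   0
  1   0   0   0   0   0   0   0   0  11  11  11  11  11  11
  2   0   0   0  12  12  12  12  12  12  12  12  23  23  23
  3   0   0   0  12  12  12  12  12  12  12  17  23  23  23
  4   0   0   0  12  12  12  12  12  14  14  17  23  23  23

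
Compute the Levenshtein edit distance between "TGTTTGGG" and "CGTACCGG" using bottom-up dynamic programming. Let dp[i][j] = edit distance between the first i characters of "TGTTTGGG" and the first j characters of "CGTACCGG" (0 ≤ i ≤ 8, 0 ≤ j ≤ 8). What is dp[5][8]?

   ''  C  G  T  A  C  C  G  G
''  0  1  2  3  4  5  6  7  8
 T  1  1  2  2  3  4  5  6  7
 G  2  2  1  2  3  4  5  5  6
 T  3  3  2  1  2  3  4  5  6
 T  4  4  3  2  2  3  4  5  6
 T  5  5  4  3  3  3  4  5  6
 G  6  6  5  4  4  4  4  4  5
 G  7  7  6  5  5  5  5  4  4
 G  8  8  7  6  6  6  6  5  4

6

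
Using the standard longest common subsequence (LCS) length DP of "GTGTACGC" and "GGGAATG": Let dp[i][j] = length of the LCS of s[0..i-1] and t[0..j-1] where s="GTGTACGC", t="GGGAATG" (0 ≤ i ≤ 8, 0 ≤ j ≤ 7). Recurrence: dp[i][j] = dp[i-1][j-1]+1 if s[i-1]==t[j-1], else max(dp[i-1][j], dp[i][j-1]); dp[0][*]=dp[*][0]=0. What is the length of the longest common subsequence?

4

   ''  G  G  G  A  A  T  G
''  0  0  0  0  0  0  0  0
 G  0  1  1  1  1  1  1  1
 T  0  1  1  1  1  1  2  2
 G  0  1  2  2  2  2  2  3
 T  0  1  2  2  2  2  3  3
 A  0  1  2  2  3  3  3  3
 C  0  1  2  2  3  3  3  3
 G  0  1  2  3  3  3  3  4
 C  0  1  2  3  3  3  3  4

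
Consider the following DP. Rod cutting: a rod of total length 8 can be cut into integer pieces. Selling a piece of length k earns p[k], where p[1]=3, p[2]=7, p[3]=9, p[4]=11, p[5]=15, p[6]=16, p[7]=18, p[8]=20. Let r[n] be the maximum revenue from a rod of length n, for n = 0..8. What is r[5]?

17

   n    0    1    2    3    4    5    6    7    8
r[n]    0    3    7   10   14   17   21   24   28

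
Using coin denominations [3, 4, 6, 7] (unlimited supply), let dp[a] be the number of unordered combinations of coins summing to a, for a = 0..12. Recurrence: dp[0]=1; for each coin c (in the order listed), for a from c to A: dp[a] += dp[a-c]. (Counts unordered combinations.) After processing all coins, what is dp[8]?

after  coin     0     1     2     3     4     5     6     7     8     9    10    11    12
          3     1     0     0     1     0     0     1     0     0     1     0     0     1
          4     1     0     0     1     1     0     1     1     1     1     1     1     2
          6     1     0     0     1     1     0     2     1     1     2     2     1     4
          7     1     0     0     1     1     0     2     2     1     2     3     2     4

1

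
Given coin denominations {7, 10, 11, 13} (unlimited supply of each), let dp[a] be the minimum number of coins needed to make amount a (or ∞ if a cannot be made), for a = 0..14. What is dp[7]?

 a  0  1  2  3  4  5  6  7  8  9 10 11 12 13 14
dp  0  -  -  -  -  -  -  1  -  -  1  1  -  1  2
(- denotes ∞ / unreachable)

1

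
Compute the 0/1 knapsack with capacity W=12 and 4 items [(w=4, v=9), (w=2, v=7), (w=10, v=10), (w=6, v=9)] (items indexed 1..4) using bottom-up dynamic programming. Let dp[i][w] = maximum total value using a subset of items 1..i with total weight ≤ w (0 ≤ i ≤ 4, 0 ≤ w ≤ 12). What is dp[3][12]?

17

i\w   0   1   2   3   4   5   6   7   8   9  10  11  12
  0   0   0   0   0   0   0   0   0   0   0   0   0   0
  1   0   0   0   0   9   9   9   9   9   9   9   9   9
  2   0   0   7   7   9   9  16  16  16  16  16  16  16
  3   0   0   7   7   9   9  16  16  16  16  16  16  17
  4   0   0   7   7   9   9  16  16  16  16  18  18  25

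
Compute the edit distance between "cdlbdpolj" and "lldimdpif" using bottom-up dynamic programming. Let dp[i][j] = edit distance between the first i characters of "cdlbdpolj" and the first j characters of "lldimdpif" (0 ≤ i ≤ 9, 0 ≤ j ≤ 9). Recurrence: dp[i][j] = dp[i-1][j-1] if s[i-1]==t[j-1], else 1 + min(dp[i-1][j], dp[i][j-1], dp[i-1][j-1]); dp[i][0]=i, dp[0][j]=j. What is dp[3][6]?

5

   ''  l  l  d  i  m  d  p  i  f
''  0  1  2  3  4  5  6  7  8  9
 c  1  1  2  3  4  5  6  7  8  9
 d  2  2  2  2  3  4  5  6  7  8
 l  3  2  2  3  3  4  5  6  7  8
 b  4  3  3  3  4  4  5  6  7  8
 d  5  4  4  3  4  5  4  5  6  7
 p  6  5  5  4  4  5  5  4  5  6
 o  7  6  6  5  5  5  6  5  5  6
 l  8  7  6  6  6  6  6  6  6  6
 j  9  8  7  7  7  7  7  7  7  7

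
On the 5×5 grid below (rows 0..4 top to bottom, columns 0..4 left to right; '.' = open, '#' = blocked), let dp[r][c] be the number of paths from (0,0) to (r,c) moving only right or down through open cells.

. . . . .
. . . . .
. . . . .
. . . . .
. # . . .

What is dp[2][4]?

15

r\c   0   1   2   3   4
  0   1   1   1   1   1
  1   1   2   3   4   5
  2   1   3   6  10  15
  3   1   4  10  20  35
  4   1   0  10  30  65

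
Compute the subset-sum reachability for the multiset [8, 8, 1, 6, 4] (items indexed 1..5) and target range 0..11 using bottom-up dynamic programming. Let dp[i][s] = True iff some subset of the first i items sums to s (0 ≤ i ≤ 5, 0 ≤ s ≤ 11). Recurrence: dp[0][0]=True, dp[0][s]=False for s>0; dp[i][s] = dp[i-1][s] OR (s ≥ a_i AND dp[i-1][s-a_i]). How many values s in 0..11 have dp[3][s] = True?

4

i\s   0   1   2   3   4   5   6   7   8   9  10  11
  0   T   F   F   F   F   F   F   F   F   F   F   F
  1   T   F   F   F   F   F   F   F   T   F   F   F
  2   T   F   F   F   F   F   F   F   T   F   F   F
  3   T   T   F   F   F   F   F   F   T   T   F   F
  4   T   T   F   F   F   F   T   T   T   T   F   F
  5   T   T   F   F   T   T   T   T   T   T   T   T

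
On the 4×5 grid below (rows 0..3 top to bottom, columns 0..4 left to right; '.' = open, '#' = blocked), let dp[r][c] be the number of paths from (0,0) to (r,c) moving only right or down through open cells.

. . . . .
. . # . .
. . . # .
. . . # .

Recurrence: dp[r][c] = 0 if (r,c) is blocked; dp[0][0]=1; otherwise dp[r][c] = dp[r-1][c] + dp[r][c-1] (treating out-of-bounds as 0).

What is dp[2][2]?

3

r\c   0   1   2   3   4
  0   1   1   1   1   1
  1   1   2   0   1   2
  2   1   3   3   0   2
  3   1   4   7   0   2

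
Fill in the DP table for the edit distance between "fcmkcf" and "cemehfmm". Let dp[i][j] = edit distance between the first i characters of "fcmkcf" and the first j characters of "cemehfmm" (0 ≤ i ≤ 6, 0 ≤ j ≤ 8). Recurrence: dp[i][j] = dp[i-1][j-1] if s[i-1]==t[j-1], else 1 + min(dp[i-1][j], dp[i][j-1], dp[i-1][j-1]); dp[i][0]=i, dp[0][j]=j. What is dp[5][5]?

4

   ''  c  e  m  e  h  f  m  m
''  0  1  2  3  4  5  6  7  8
 f  1  1  2  3  4  5  5  6  7
 c  2  1  2  3  4  5  6  6  7
 m  3  2  2  2  3  4  5  6  6
 k  4  3  3  3  3  4  5  6  7
 c  5  4  4  4  4  4  5  6  7
 f  6  5  5  5  5  5  4  5  6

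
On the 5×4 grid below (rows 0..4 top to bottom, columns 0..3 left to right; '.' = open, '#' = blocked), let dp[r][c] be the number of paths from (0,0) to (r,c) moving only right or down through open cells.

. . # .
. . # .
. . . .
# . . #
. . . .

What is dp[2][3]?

3

r\c   0   1   2   3
  0   1   1   0   0
  1   1   2   0   0
  2   1   3   3   3
  3   0   3   6   0
  4   0   3   9   9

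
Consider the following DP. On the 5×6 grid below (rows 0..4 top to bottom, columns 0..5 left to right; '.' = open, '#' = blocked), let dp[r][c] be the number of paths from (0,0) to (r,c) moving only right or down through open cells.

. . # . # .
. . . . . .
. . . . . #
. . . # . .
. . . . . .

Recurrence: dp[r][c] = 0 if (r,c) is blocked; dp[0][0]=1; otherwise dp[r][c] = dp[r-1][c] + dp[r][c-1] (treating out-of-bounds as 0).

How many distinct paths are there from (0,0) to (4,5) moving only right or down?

32

r\c   0   1   2   3   4   5
  0   1   1   0   0   0   0
  1   1   2   2   2   2   2
  2   1   3   5   7   9   0
  3   1   4   9   0   9   9
  4   1   5  14  14  23  32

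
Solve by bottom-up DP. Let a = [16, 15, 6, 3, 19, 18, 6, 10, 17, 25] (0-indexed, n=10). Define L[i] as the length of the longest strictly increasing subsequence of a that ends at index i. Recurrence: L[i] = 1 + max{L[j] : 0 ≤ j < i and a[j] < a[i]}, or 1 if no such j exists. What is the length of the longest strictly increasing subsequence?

5

   i    0    1    2    3    4    5    6    7    8    9
a[i]   16   15    6    3   19   18    6   10   17   25
L[i]    1    1    1    1    2    2    2    3    4    5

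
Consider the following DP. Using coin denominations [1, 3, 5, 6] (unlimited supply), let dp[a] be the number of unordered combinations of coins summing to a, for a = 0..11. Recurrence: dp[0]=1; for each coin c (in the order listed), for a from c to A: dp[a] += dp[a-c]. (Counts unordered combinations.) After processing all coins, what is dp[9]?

after  coin     0     1     2     3     4     5     6     7     8     9    10    11
          1     1     1     1     1     1     1     1     1     1     1     1     1
          3     1     1     1     2     2     2     3     3     3     4     4     4
          5     1     1     1     2     2     3     4     4     5     6     7     8
          6     1     1     1     2     2     3     5     5     6     8     9    11

8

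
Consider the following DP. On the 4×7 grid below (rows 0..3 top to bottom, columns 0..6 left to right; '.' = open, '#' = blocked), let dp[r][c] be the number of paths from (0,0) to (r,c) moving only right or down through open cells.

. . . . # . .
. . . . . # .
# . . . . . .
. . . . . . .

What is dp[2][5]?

r\c   0   1   2   3   4   5   6
  0   1   1   1   1   0   0   0
  1   1   2   3   4   4   0   0
  2   0   2   5   9  13  13  13
  3   0   2   7  16  29  42  55

13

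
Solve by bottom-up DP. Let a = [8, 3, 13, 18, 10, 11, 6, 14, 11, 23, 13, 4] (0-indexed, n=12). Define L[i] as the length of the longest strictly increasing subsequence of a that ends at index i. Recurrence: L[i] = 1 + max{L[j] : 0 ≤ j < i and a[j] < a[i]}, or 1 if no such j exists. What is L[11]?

2

   i    0    1    2    3    4    5    6    7    8    9   10   11
a[i]    8    3   13   18   10   11    6   14   11   23   13    4
L[i]    1    1    2    3    2    3    2    4    3    5    4    2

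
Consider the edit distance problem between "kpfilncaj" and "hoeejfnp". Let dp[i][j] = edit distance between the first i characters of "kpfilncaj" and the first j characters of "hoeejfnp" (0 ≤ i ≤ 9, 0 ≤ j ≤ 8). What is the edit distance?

   ''  h  o  e  e  j  f  n  p
''  0  1  2  3  4  5  6  7  8
 k  1  1  2  3  4  5  6  7  8
 p  2  2  2  3  4  5  6  7  7
 f  3  3  3  3  4  5  5  6  7
 i  4  4  4  4  4  5  6  6  7
 l  5  5  5  5  5  5  6  7  7
 n  6  6  6  6  6  6  6  6  7
 c  7  7  7  7  7  7  7  7  7
 a  8  8  8  8  8  8  8  8  8
 j  9  9  9  9  9  8  9  9  9

9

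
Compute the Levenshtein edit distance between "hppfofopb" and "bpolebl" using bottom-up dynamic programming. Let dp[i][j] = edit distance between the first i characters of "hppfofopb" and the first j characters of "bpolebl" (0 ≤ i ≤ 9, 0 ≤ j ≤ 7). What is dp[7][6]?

   ''  b  p  o  l  e  b  l
''  0  1  2  3  4  5  6  7
 h  1  1  2  3  4  5  6  7
 p  2  2  1  2  3  4  5  6
 p  3  3  2  2  3  4  5  6
 f  4  4  3  3  3  4  5  6
 o  5  5  4  3  4  4  5  6
 f  6  6  5  4  4  5  5  6
 o  7  7  6  5  5  5  6  6
 p  8  8  7  6  6  6  6  7
 b  9  8  8  7  7  7  6  7

6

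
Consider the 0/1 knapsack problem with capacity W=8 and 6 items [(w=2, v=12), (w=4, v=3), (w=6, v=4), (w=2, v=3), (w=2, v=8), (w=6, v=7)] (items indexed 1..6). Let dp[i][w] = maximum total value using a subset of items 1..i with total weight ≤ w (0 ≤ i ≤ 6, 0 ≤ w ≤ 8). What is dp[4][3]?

12

i\w   0   1   2   3   4   5   6   7   8
  0   0   0   0   0   0   0   0   0   0
  1   0   0  12  12  12  12  12  12  12
  2   0   0  12  12  12  12  15  15  15
  3   0   0  12  12  12  12  15  15  16
  4   0   0  12  12  15  15  15  15  18
  5   0   0  12  12  20  20  23  23  23
  6   0   0  12  12  20  20  23  23  23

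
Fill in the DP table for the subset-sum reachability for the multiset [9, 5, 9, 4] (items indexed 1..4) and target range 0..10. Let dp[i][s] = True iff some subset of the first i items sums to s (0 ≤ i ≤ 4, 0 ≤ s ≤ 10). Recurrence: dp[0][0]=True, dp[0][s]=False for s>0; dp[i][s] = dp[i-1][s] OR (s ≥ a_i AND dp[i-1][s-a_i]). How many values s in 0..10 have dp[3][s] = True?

3

i\s   0   1   2   3   4   5   6   7   8   9  10
  0   T   F   F   F   F   F   F   F   F   F   F
  1   T   F   F   F   F   F   F   F   F   T   F
  2   T   F   F   F   F   T   F   F   F   T   F
  3   T   F   F   F   F   T   F   F   F   T   F
  4   T   F   F   F   T   T   F   F   F   T   F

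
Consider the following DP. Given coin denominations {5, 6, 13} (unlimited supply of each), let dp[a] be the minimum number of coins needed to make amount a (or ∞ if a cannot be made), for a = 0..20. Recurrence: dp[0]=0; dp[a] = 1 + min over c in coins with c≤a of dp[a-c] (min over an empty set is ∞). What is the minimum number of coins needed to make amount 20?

 a  0  1  2  3  4  5  6  7  8  9 10 11 12 13 14 15 16 17 18 19 20
dp  0  -  -  -  -  1  1  -  -  -  2  2  2  1  -  3  3  3  2  2  4
(- denotes ∞ / unreachable)

4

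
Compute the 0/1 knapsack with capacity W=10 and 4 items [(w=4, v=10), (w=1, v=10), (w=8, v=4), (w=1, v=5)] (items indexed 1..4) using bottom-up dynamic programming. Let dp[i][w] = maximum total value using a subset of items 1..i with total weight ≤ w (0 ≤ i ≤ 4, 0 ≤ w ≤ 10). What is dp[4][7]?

i\w   0   1   2   3   4   5   6   7   8   9  10
  0   0   0   0   0   0   0   0   0   0   0   0
  1   0   0   0   0  10  10  10  10  10  10  10
  2   0  10  10  10  10  20  20  20  20  20  20
  3   0  10  10  10  10  20  20  20  20  20  20
  4   0  10  15  15  15  20  25  25  25  25  25

25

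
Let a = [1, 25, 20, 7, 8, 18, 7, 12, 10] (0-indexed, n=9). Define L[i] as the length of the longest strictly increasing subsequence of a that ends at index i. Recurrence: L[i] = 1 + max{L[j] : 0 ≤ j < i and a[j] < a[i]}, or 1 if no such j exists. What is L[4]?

   i    0    1    2    3    4    5    6    7    8
a[i]    1   25   20    7    8   18    7   12   10
L[i]    1    2    2    2    3    4    2    4    4

3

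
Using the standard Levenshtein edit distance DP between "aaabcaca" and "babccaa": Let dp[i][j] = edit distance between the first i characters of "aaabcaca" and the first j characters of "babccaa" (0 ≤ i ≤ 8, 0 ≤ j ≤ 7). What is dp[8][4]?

   ''  b  a  b  c  c  a  a
''  0  1  2  3  4  5  6  7
 a  1  1  1  2  3  4  5  6
 a  2  2  1  2  3  4  4  5
 a  3  3  2  2  3  4  4  4
 b  4  3  3  2  3  4  5  5
 c  5  4  4  3  2  3  4  5
 a  6  5  4  4  3  3  3  4
 c  7  6  5  5  4  3  4  4
 a  8  7  6  6  5  4  3  4

5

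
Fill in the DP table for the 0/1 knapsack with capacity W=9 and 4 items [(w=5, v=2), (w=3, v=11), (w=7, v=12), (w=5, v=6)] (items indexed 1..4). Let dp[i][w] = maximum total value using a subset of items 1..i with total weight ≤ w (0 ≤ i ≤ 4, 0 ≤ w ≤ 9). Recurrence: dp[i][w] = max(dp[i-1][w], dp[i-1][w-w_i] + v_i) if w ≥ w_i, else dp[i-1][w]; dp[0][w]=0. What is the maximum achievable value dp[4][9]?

17

i\w   0   1   2   3   4   5   6   7   8   9
  0   0   0   0   0   0   0   0   0   0   0
  1   0   0   0   0   0   2   2   2   2   2
  2   0   0   0  11  11  11  11  11  13  13
  3   0   0   0  11  11  11  11  12  13  13
  4   0   0   0  11  11  11  11  12  17  17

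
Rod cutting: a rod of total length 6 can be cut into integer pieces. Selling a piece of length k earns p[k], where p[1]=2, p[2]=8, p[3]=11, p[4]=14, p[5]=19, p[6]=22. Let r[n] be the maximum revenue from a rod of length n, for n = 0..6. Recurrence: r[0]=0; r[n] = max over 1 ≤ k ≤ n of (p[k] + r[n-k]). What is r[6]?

   n    0    1    2    3    4    5    6
r[n]    0    2    8   11   16   19   24

24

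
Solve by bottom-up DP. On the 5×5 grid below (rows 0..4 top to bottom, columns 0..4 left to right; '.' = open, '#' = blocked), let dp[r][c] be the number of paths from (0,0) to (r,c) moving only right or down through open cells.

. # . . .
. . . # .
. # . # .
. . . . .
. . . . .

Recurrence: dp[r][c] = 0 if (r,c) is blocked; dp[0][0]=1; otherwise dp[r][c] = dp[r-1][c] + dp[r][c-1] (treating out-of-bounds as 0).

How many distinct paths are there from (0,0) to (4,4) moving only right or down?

8

r\c   0   1   2   3   4
  0   1   0   0   0   0
  1   1   1   1   0   0
  2   1   0   1   0   0
  3   1   1   2   2   2
  4   1   2   4   6   8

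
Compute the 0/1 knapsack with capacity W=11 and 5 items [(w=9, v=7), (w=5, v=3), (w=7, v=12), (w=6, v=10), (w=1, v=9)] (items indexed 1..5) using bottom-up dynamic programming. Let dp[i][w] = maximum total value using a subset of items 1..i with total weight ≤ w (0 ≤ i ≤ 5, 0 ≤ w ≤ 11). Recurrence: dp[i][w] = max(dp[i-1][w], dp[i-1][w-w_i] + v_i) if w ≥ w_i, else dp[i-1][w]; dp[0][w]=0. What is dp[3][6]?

3

i\w   0   1   2   3   4   5   6   7   8   9  10  11
  0   0   0   0   0   0   0   0   0   0   0   0   0
  1   0   0   0   0   0   0   0   0   0   7   7   7
  2   0   0   0   0   0   3   3   3   3   7   7   7
  3   0   0   0   0   0   3   3  12  12  12  12  12
  4   0   0   0   0   0   3  10  12  12  12  12  13
  5   0   9   9   9   9   9  12  19  21  21  21  21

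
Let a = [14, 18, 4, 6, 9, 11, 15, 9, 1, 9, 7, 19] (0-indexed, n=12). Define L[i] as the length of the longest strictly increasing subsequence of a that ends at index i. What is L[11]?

6

   i    0    1    2    3    4    5    6    7    8    9   10   11
a[i]   14   18    4    6    9   11   15    9    1    9    7   19
L[i]    1    2    1    2    3    4    5    3    1    3    3    6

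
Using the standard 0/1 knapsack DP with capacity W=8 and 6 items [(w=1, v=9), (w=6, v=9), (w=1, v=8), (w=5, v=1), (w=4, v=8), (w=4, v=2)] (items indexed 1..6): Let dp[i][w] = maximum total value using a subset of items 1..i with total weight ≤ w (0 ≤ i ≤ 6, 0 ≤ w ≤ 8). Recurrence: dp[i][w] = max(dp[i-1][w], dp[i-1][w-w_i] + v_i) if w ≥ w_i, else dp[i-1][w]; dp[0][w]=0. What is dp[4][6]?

17

i\w   0   1   2   3   4   5   6   7   8
  0   0   0   0   0   0   0   0   0   0
  1   0   9   9   9   9   9   9   9   9
  2   0   9   9   9   9   9   9  18  18
  3   0   9  17  17  17  17  17  18  26
  4   0   9  17  17  17  17  17  18  26
  5   0   9  17  17  17  17  25  25  26
  6   0   9  17  17  17  17  25  25  26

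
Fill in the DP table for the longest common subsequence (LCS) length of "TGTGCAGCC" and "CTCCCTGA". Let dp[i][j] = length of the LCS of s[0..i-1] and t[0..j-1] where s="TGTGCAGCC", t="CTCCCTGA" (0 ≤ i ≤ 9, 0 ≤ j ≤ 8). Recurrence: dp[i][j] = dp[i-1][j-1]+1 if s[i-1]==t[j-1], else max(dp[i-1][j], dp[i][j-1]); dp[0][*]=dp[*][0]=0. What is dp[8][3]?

   ''  C  T  C  C  C  T  G  A
''  0  0  0  0  0  0  0  0  0
 T  0  0  1  1  1  1  1  1  1
 G  0  0  1  1  1  1  1  2  2
 T  0  0  1  1  1  1  2  2  2
 G  0  0  1  1  1  1  2  3  3
 C  0  1  1  2  2  2  2  3  3
 A  0  1  1  2  2  2  2  3  4
 G  0  1  1  2  2  2  2  3  4
 C  0  1  1  2  3  3  3  3  4
 C  0  1  1  2  3  4  4  4  4

2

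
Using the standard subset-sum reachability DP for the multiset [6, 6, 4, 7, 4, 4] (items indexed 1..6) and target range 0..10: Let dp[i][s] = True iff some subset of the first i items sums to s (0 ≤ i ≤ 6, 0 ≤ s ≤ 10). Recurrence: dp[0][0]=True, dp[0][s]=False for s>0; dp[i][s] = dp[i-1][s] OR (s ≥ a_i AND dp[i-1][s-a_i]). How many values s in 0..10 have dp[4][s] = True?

5

i\s   0   1   2   3   4   5   6   7   8   9  10
  0   T   F   F   F   F   F   F   F   F   F   F
  1   T   F   F   F   F   F   T   F   F   F   F
  2   T   F   F   F   F   F   T   F   F   F   F
  3   T   F   F   F   T   F   T   F   F   F   T
  4   T   F   F   F   T   F   T   T   F   F   T
  5   T   F   F   F   T   F   T   T   T   F   T
  6   T   F   F   F   T   F   T   T   T   F   T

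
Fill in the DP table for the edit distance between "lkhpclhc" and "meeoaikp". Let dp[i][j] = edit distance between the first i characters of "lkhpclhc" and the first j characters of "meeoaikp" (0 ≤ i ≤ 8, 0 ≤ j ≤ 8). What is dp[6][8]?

   ''  m  e  e  o  a  i  k  p
''  0  1  2  3  4  5  6  7  8
 l  1  1  2  3  4  5  6  7  8
 k  2  2  2  3  4  5  6  6  7
 h  3  3  3  3  4  5  6  7  7
 p  4  4  4  4  4  5  6  7  7
 c  5  5  5  5  5  5  6  7  8
 l  6  6  6  6  6  6  6  7  8
 h  7  7  7  7  7  7  7  7  8
 c  8  8  8  8  8  8  8  8  8

8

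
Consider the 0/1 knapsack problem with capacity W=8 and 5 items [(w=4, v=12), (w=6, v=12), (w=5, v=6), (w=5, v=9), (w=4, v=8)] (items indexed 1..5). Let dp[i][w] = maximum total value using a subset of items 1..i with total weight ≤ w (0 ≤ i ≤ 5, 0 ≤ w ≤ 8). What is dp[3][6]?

12

i\w   0   1   2   3   4   5   6   7   8
  0   0   0   0   0   0   0   0   0   0
  1   0   0   0   0  12  12  12  12  12
  2   0   0   0   0  12  12  12  12  12
  3   0   0   0   0  12  12  12  12  12
  4   0   0   0   0  12  12  12  12  12
  5   0   0   0   0  12  12  12  12  20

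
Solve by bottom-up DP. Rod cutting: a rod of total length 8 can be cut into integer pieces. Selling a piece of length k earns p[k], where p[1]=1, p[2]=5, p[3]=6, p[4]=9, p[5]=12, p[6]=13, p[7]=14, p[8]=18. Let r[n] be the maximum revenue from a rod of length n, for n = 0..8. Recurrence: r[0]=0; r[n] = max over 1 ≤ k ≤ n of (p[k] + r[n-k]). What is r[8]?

20

   n    0    1    2    3    4    5    6    7    8
r[n]    0    1    5    6   10   12   15   17   20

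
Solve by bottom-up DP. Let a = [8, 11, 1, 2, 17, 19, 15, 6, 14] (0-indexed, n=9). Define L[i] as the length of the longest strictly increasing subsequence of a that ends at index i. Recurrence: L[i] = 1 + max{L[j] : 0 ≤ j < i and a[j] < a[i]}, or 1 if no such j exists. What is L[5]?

   i    0    1    2    3    4    5    6    7    8
a[i]    8   11    1    2   17   19   15    6   14
L[i]    1    2    1    2    3    4    3    3    4

4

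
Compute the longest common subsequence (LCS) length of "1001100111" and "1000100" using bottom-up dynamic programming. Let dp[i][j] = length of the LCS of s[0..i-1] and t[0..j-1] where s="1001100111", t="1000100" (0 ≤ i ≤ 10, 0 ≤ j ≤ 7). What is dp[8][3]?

   ''  1  0  0  0  1  0  0
''  0  0  0  0  0  0  0  0
 1  0  1  1  1  1  1  1  1
 0  0  1  2  2  2  2  2  2
 0  0  1  2  3  3  3  3  3
 1  0  1  2  3  3  4  4  4
 1  0  1  2  3  3  4  4  4
 0  0  1  2  3  4  4  5  5
 0  0  1  2  3  4  4  5  6
 1  0  1  2  3  4  5  5  6
 1  0  1  2  3  4  5  5  6
 1  0  1  2  3  4  5  5  6

3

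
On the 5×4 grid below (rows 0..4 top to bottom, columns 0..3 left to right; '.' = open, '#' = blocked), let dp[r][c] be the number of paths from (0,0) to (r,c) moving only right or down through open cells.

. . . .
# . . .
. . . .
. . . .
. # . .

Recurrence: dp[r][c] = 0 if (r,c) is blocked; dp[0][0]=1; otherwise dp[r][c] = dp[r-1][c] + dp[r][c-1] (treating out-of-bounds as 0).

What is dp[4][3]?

14

r\c   0   1   2   3
  0   1   1   1   1
  1   0   1   2   3
  2   0   1   3   6
  3   0   1   4  10
  4   0   0   4  14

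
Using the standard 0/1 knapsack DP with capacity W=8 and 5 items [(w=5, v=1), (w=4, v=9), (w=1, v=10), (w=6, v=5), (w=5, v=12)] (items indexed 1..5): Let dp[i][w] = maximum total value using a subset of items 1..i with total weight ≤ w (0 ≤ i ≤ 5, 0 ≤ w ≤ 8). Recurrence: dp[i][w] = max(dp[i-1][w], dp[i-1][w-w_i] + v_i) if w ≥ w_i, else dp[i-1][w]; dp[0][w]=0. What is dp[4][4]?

10

i\w   0   1   2   3   4   5   6   7   8
  0   0   0   0   0   0   0   0   0   0
  1   0   0   0   0   0   1   1   1   1
  2   0   0   0   0   9   9   9   9   9
  3   0  10  10  10  10  19  19  19  19
  4   0  10  10  10  10  19  19  19  19
  5   0  10  10  10  10  19  22  22  22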